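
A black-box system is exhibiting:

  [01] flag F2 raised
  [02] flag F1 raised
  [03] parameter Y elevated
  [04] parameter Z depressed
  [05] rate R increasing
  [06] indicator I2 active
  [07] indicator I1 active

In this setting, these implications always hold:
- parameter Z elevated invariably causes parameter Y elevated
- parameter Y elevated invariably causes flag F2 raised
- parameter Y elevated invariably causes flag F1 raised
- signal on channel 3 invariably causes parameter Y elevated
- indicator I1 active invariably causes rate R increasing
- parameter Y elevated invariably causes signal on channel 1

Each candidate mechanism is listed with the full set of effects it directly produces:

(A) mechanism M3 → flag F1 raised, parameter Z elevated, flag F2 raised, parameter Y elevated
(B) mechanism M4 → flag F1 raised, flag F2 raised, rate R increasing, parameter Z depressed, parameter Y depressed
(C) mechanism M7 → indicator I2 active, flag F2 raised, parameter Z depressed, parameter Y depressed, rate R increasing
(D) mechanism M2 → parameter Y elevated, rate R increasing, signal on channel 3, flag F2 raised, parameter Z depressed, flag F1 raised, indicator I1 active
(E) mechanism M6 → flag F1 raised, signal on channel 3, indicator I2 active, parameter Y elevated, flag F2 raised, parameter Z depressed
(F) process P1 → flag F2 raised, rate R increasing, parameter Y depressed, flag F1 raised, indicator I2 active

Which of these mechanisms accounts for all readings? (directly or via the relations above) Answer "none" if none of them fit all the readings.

none

Checking each candidate against the observations:
(A) mechanism M3 — flag F2 raised ✓; flag F1 raised ✓; parameter Y elevated ✓; parameter Z depressed ✗; rate R increasing ✗; indicator I2 active ✗; indicator I1 active ✗
(B) mechanism M4 — flag F2 raised ✓; flag F1 raised ✓; parameter Y elevated ✗; parameter Z depressed ✓; rate R increasing ✓; indicator I2 active ✗; indicator I1 active ✗
(C) mechanism M7 — fails on flag F1 raised, parameter Y elevated, indicator I1 active (predicts parameter Y depressed, not parameter Y elevated)
(D) mechanism M2 — flag F2 raised ✓; flag F1 raised ✓; parameter Y elevated ✓; parameter Z depressed ✓; rate R increasing ✓; indicator I2 active ✗; indicator I1 active ✓
(E) mechanism M6 — flag F2 raised ✓; flag F1 raised ✓; parameter Y elevated ✓; parameter Z depressed ✓; rate R increasing ✗; indicator I2 active ✓; indicator I1 active ✗
(F) process P1 — fails on parameter Y elevated, parameter Z depressed, indicator I1 active (predicts parameter Y depressed, not parameter Y elevated)
None of the listed candidates fits everything.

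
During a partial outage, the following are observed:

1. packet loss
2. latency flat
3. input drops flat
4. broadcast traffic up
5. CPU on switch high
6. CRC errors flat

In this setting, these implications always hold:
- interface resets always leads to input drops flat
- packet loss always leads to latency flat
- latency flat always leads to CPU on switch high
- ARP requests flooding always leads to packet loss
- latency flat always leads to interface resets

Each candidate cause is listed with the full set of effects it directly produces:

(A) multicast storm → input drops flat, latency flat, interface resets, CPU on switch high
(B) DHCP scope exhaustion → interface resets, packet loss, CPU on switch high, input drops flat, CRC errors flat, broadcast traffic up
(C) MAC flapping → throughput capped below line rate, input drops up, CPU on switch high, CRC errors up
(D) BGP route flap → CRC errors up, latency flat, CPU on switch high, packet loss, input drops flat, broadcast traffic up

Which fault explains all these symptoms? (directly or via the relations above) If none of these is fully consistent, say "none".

Checking each candidate against the observations:
(A) multicast storm — packet loss miss; latency flat match; input drops flat match; broadcast traffic up miss; CPU on switch high match; CRC errors flat miss
(B) DHCP scope exhaustion — accounts for every observation (latency flat through packet loss → latency flat)
(C) MAC flapping — packet loss miss; latency flat miss; input drops flat miss; broadcast traffic up miss; CPU on switch high match; CRC errors flat miss
(D) BGP route flap — packet loss match; latency flat match; input drops flat match; broadcast traffic up match; CPU on switch high match; CRC errors flat miss
(B) is the only candidate with no mismatches.

B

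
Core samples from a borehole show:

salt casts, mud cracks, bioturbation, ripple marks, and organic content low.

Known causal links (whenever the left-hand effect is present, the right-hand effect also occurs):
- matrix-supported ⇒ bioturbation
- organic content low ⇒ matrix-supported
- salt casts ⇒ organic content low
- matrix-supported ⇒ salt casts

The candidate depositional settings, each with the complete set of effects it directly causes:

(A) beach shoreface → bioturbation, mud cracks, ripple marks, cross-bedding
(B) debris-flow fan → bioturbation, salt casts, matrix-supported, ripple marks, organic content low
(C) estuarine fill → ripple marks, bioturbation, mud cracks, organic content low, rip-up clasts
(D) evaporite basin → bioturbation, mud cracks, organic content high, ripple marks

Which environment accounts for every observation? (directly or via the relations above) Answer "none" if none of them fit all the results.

Per-candidate check:
(A) beach shoreface — does not account for salt casts, organic content low
(B) debris-flow fan — does not account for mud cracks
(C) estuarine fill — salt casts + (by organic content low → matrix-supported → salt casts); mud cracks +; bioturbation +; ripple marks +; organic content low +
(D) evaporite basin — fails on salt casts, organic content low (predicts organic content high, not organic content low)
Only (C) is consistent with every observation.

C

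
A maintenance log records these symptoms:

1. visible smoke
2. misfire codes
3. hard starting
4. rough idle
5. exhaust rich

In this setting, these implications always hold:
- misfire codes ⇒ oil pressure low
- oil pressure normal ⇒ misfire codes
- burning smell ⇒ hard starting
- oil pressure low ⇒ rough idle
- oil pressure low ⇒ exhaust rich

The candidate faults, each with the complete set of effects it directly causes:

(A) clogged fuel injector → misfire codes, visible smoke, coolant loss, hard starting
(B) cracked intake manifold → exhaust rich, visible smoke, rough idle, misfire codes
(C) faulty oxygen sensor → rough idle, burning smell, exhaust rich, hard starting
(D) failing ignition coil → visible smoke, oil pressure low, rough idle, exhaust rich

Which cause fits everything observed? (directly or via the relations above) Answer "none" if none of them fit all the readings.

For each candidate, compare predicted effects to what was observed:
(A) clogged fuel injector — visible smoke yes; misfire codes yes; hard starting yes; rough idle yes (through misfire codes → oil pressure low → rough idle); exhaust rich yes (through misfire codes → oil pressure low → exhaust rich)
(B) cracked intake manifold — does not account for hard starting
(C) faulty oxygen sensor — does not account for visible smoke, misfire codes
(D) failing ignition coil — visible smoke yes; misfire codes NO; hard starting NO; rough idle yes; exhaust rich yes
(A) is the only candidate with no mismatches.

A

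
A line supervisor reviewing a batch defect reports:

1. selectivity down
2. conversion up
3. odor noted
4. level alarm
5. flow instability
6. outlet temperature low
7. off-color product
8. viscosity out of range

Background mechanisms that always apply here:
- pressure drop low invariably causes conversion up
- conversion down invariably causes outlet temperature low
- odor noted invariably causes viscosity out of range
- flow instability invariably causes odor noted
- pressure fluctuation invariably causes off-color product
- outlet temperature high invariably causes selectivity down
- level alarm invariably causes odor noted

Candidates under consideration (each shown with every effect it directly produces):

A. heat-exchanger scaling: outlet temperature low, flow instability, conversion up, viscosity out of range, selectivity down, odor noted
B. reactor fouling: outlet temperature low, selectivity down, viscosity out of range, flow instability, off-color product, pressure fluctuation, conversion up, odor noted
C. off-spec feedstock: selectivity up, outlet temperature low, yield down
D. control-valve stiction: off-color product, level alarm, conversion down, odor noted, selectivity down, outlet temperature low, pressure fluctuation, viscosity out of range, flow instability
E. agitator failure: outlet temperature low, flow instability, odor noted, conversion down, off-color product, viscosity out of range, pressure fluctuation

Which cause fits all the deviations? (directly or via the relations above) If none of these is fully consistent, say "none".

none

Checking each candidate against the observations:
(A) heat-exchanger scaling — does not account for level alarm, off-color product
(B) reactor fouling — selectivity down yes; conversion up yes; odor noted yes; level alarm NO; flow instability yes; outlet temperature low yes; off-color product yes; viscosity out of range yes
(C) off-spec feedstock — selectivity down NO; conversion up NO; odor noted NO; level alarm NO; flow instability NO; outlet temperature low yes; off-color product NO; viscosity out of range NO
(D) control-valve stiction — selectivity down yes; conversion up NO; odor noted yes; level alarm yes; flow instability yes; outlet temperature low yes; off-color product yes; viscosity out of range yes
(E) agitator failure — fails on selectivity down, conversion up, level alarm (predicts conversion down, not conversion up)
None of the listed candidates fits everything.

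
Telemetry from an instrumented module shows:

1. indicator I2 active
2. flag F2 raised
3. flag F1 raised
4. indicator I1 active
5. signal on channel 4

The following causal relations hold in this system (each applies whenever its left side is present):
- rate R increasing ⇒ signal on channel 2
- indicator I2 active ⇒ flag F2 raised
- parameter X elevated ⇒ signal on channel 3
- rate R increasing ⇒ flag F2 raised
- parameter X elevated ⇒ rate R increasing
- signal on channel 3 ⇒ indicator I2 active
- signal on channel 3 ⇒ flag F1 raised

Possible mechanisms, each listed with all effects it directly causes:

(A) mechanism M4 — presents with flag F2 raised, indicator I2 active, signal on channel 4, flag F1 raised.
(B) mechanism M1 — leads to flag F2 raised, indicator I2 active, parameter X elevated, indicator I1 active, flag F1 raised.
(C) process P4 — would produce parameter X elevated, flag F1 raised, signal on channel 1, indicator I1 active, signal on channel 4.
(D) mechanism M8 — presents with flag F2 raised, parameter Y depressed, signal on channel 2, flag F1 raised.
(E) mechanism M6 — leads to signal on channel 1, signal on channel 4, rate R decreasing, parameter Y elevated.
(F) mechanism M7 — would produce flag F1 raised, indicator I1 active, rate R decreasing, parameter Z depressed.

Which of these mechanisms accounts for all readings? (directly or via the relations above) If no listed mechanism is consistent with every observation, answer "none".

Testing each hypothesis:
(A) mechanism M4 — does not account for indicator I1 active
(B) mechanism M1 — indicator I2 active match; flag F2 raised match; flag F1 raised match; indicator I1 active match; signal on channel 4 miss
(C) process P4 — accounts for every observation (indicator I2 active through parameter X elevated → signal on channel 3 → indicator I2 active)
(D) mechanism M8 — does not account for indicator I2 active, indicator I1 active, signal on channel 4
(E) mechanism M6 — indicator I2 active miss; flag F2 raised miss; flag F1 raised miss; indicator I1 active miss; signal on channel 4 match
(F) mechanism M7 — indicator I2 active miss; flag F2 raised miss; flag F1 raised match; indicator I1 active match; signal on channel 4 miss
Only (C) is consistent with every observation.

C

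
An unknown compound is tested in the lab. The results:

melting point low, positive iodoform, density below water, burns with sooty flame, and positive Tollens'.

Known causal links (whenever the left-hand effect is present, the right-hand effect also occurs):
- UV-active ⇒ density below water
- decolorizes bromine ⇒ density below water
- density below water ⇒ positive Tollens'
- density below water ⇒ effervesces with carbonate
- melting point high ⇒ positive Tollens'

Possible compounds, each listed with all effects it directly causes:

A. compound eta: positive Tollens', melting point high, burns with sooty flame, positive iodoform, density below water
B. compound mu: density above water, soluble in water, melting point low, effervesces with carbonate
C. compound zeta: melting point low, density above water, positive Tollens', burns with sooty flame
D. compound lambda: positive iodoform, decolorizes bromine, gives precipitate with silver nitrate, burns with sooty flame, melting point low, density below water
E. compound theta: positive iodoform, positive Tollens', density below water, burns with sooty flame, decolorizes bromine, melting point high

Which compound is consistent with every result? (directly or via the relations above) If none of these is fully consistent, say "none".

D

Checking each candidate against the observations:
(A) compound eta — melting point low miss; positive iodoform match; density below water match; burns with sooty flame match; positive Tollens' match
(B) compound mu — melting point low match; positive iodoform miss; density below water miss; burns with sooty flame miss; positive Tollens' miss
(C) compound zeta — fails on positive iodoform, density below water (predicts density above water, not density below water)
(D) compound lambda — accounts for every observation (positive Tollens' via density below water → positive Tollens')
(E) compound theta — melting point low miss; positive iodoform match; density below water match; burns with sooty flame match; positive Tollens' match
(D) is the only candidate with no mismatches.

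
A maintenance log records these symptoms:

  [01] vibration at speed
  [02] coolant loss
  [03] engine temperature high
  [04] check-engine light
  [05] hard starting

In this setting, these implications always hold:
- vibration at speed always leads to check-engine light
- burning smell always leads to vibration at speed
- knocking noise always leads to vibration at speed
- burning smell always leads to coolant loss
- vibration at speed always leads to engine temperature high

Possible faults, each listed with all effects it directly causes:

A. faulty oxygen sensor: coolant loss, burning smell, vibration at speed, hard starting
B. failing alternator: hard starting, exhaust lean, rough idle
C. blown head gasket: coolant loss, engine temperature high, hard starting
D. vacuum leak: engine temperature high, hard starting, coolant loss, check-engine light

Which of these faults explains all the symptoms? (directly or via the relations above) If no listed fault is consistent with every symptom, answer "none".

Checking each candidate against the observations:
(A) faulty oxygen sensor — vibration at speed match; coolant loss match; engine temperature high match (through vibration at speed → engine temperature high); check-engine light match (through vibration at speed → check-engine light); hard starting match
(B) failing alternator — does not account for vibration at speed, coolant loss, engine temperature high, check-engine light
(C) blown head gasket — vibration at speed miss; coolant loss match; engine temperature high match; check-engine light miss; hard starting match
(D) vacuum leak — does not account for vibration at speed
(A) alone accounts for all the evidence.

A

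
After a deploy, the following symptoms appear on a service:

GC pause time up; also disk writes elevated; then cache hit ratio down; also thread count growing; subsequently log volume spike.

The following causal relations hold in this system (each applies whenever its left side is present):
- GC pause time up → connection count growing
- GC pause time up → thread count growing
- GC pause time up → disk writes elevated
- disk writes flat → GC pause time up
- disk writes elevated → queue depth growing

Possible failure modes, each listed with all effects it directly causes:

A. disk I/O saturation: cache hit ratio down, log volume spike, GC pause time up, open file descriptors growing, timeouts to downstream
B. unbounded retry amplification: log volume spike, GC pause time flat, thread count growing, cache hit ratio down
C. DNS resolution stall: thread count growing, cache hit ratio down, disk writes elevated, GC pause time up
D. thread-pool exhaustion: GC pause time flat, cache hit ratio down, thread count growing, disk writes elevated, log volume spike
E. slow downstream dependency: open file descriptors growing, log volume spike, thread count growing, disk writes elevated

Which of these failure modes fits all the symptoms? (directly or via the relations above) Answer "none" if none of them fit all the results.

A

Per-candidate check:
(A) disk I/O saturation — GC pause time up yes; disk writes elevated yes (via GC pause time up → disk writes elevated); cache hit ratio down yes; thread count growing yes (via GC pause time up → thread count growing); log volume spike yes
(B) unbounded retry amplification — GC pause time up NO; disk writes elevated NO; cache hit ratio down yes; thread count growing yes; log volume spike yes
(C) DNS resolution stall — GC pause time up yes; disk writes elevated yes; cache hit ratio down yes; thread count growing yes; log volume spike NO
(D) thread-pool exhaustion — GC pause time up NO; disk writes elevated yes; cache hit ratio down yes; thread count growing yes; log volume spike yes
(E) slow downstream dependency — GC pause time up NO; disk writes elevated yes; cache hit ratio down NO; thread count growing yes; log volume spike yes
(A) alone accounts for all the evidence.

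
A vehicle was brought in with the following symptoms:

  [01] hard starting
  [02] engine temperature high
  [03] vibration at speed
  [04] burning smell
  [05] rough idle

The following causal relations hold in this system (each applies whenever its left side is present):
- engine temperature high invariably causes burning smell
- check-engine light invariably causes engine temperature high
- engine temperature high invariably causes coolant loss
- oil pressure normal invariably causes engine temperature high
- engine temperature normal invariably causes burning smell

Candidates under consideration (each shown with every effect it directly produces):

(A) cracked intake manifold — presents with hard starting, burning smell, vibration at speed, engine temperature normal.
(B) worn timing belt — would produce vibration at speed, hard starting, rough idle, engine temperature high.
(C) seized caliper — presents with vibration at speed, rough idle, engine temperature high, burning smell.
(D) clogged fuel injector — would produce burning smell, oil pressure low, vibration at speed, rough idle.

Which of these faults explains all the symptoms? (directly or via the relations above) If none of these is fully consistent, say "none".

B

For each candidate, compare predicted effects to what was observed:
(A) cracked intake manifold — hard starting ✓; engine temperature high ✗; vibration at speed ✓; burning smell ✓; rough idle ✗
(B) worn timing belt — hard starting ✓; engine temperature high ✓; vibration at speed ✓; burning smell ✓ (through engine temperature high → burning smell); rough idle ✓
(C) seized caliper — hard starting ✗; engine temperature high ✓; vibration at speed ✓; burning smell ✓; rough idle ✓
(D) clogged fuel injector — does not account for hard starting, engine temperature high
Only (B) is consistent with every observation.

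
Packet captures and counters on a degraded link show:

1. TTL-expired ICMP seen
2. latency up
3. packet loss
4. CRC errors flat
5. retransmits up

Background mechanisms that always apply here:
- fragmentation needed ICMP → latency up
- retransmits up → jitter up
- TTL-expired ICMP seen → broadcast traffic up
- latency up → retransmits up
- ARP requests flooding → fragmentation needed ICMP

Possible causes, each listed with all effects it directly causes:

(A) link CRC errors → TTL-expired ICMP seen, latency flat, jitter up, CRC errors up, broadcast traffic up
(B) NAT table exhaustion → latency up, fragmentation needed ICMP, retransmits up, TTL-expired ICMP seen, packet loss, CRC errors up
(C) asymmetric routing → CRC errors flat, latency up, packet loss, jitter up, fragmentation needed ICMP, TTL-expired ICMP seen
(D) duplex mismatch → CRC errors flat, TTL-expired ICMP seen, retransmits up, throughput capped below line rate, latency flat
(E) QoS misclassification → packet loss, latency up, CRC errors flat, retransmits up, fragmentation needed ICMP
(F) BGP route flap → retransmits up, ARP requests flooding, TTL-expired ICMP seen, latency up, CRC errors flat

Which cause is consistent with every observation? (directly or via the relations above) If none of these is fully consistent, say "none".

Testing each hypothesis:
(A) link CRC errors — fails on latency up, packet loss, CRC errors flat, retransmits up (predicts latency flat, not latency up; predicts CRC errors up, not CRC errors flat)
(B) NAT table exhaustion — TTL-expired ICMP seen +; latency up +; packet loss +; CRC errors flat -; retransmits up +
(C) asymmetric routing — TTL-expired ICMP seen +; latency up +; packet loss +; CRC errors flat +; retransmits up + (by latency up → retransmits up)
(D) duplex mismatch — fails on latency up, packet loss (predicts latency flat, not latency up)
(E) QoS misclassification — does not account for TTL-expired ICMP seen
(F) BGP route flap — TTL-expired ICMP seen +; latency up +; packet loss -; CRC errors flat +; retransmits up +
(C) is the only candidate with no mismatches.

C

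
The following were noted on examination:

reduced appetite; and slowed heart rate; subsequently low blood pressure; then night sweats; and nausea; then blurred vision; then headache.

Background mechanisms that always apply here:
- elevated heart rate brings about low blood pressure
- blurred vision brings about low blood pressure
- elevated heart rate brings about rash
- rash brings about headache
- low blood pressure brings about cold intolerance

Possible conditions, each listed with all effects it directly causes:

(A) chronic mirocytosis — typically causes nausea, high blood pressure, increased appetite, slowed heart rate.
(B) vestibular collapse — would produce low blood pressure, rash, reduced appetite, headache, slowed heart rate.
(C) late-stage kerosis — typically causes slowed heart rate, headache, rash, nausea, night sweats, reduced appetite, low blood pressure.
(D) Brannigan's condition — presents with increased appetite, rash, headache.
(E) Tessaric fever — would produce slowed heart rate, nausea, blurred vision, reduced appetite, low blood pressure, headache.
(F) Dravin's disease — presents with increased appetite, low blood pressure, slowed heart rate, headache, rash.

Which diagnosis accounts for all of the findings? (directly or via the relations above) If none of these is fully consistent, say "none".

none

Testing each hypothesis:
(A) chronic mirocytosis — reduced appetite miss; slowed heart rate match; low blood pressure miss; night sweats miss; nausea match; blurred vision miss; headache miss
(B) vestibular collapse — does not account for night sweats, nausea, blurred vision
(C) late-stage kerosis — does not account for blurred vision
(D) Brannigan's condition — fails on reduced appetite, slowed heart rate, low blood pressure, night sweats, nausea, blurred vision (predicts increased appetite, not reduced appetite)
(E) Tessaric fever — does not account for night sweats
(F) Dravin's disease — reduced appetite miss; slowed heart rate match; low blood pressure match; night sweats miss; nausea miss; blurred vision miss; headache match
No candidate is consistent with all observations.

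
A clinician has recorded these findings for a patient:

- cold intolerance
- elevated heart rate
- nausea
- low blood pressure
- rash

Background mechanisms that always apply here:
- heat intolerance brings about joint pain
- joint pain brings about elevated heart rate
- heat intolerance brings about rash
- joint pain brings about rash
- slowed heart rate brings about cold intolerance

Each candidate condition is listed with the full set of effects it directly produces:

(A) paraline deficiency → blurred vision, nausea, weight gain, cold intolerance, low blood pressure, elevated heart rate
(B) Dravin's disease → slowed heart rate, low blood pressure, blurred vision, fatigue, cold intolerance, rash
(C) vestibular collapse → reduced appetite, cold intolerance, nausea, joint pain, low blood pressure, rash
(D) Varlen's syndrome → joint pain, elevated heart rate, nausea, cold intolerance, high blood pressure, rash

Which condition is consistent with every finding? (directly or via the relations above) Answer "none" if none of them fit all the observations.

C

Checking each candidate against the observations:
(A) paraline deficiency — cold intolerance +; elevated heart rate +; nausea +; low blood pressure +; rash -
(B) Dravin's disease — cold intolerance +; elevated heart rate -; nausea -; low blood pressure +; rash +
(C) vestibular collapse — accounts for every observation (elevated heart rate by joint pain → elevated heart rate)
(D) Varlen's syndrome — cold intolerance +; elevated heart rate +; nausea +; low blood pressure -; rash +
(C) is the only candidate with no mismatches.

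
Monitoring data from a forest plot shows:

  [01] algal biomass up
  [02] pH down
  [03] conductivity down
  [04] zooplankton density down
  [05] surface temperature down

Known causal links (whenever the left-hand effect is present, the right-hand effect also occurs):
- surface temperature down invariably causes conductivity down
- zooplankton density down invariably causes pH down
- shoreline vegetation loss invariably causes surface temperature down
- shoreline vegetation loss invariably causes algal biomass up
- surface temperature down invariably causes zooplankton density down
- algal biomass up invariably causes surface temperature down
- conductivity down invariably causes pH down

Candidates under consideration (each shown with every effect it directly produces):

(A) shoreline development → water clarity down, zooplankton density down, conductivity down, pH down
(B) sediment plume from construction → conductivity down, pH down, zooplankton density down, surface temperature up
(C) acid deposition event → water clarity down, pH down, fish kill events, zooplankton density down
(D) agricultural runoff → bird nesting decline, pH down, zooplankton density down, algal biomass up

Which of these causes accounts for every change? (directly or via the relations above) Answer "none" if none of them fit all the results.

For each candidate, compare predicted effects to what was observed:
(A) shoreline development — does not account for algal biomass up, surface temperature down
(B) sediment plume from construction — algal biomass up ✗; pH down ✓; conductivity down ✓; zooplankton density down ✓; surface temperature down ✗
(C) acid deposition event — algal biomass up ✗; pH down ✓; conductivity down ✗; zooplankton density down ✓; surface temperature down ✗
(D) agricultural runoff — accounts for every observation (conductivity down via algal biomass up → surface temperature down → conductivity down)
(D) alone accounts for all the evidence.

D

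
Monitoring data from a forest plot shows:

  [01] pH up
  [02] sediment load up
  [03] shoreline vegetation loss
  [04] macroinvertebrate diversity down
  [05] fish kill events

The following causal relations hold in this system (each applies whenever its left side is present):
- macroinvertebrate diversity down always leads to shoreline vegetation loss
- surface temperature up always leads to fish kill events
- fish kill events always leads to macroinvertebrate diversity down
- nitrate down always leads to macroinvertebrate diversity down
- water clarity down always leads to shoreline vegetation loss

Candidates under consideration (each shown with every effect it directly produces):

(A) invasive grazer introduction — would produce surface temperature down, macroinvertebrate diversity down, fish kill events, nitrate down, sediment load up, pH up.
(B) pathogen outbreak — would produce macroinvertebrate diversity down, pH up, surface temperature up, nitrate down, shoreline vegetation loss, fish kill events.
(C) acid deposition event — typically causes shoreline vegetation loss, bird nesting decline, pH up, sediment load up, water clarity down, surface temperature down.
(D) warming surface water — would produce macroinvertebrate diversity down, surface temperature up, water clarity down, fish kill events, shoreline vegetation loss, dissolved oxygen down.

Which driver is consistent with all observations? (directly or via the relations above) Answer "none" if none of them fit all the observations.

A

Testing each hypothesis:
(A) invasive grazer introduction — accounts for every observation (shoreline vegetation loss via macroinvertebrate diversity down → shoreline vegetation loss)
(B) pathogen outbreak — pH up match; sediment load up miss; shoreline vegetation loss match; macroinvertebrate diversity down match; fish kill events match
(C) acid deposition event — pH up match; sediment load up match; shoreline vegetation loss match; macroinvertebrate diversity down miss; fish kill events miss
(D) warming surface water — does not account for pH up, sediment load up
(A) alone accounts for all the evidence.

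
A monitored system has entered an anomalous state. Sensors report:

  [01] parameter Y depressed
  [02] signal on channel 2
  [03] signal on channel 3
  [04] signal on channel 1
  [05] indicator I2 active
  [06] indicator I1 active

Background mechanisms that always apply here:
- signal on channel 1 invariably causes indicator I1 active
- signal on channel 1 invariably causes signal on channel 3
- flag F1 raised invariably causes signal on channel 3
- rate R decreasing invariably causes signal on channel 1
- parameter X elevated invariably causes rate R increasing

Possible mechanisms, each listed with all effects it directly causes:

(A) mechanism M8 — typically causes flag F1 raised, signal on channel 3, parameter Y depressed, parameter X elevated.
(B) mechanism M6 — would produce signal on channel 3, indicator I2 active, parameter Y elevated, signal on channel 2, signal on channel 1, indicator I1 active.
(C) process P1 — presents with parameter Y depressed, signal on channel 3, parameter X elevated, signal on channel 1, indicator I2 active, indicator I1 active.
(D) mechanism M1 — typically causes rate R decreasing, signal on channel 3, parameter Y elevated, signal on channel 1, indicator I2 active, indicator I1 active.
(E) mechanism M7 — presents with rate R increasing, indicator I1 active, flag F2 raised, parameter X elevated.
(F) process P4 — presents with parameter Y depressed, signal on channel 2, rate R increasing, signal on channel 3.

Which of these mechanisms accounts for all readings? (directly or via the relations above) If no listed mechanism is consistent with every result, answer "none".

Checking each candidate against the observations:
(A) mechanism M8 — does not account for signal on channel 2, signal on channel 1, indicator I2 active, indicator I1 active
(B) mechanism M6 — fails on parameter Y depressed (predicts parameter Y elevated, not parameter Y depressed)
(C) process P1 — does not account for signal on channel 2
(D) mechanism M1 — fails on parameter Y depressed, signal on channel 2 (predicts parameter Y elevated, not parameter Y depressed)
(E) mechanism M7 — does not account for parameter Y depressed, signal on channel 2, signal on channel 3, signal on channel 1, indicator I2 active
(F) process P4 — does not account for signal on channel 1, indicator I2 active, indicator I1 active
None of the listed candidates fits everything.

none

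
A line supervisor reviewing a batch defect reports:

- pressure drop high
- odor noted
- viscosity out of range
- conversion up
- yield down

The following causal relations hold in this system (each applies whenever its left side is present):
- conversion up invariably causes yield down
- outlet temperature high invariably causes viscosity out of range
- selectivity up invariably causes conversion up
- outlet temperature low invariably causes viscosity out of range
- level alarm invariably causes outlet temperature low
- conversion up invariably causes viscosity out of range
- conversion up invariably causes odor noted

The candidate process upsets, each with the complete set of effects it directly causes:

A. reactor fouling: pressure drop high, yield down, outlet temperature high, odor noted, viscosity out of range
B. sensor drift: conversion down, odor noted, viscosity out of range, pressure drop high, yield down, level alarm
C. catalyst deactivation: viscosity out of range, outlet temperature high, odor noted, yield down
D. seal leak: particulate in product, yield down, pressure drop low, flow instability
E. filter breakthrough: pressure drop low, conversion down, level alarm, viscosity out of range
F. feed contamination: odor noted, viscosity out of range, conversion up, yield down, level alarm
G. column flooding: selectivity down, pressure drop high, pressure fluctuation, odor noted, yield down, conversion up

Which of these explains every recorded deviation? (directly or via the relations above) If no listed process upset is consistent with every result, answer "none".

G

Testing each hypothesis:
(A) reactor fouling — does not account for conversion up
(B) sensor drift — pressure drop high match; odor noted match; viscosity out of range match; conversion up miss; yield down match
(C) catalyst deactivation — does not account for pressure drop high, conversion up
(D) seal leak — pressure drop high miss; odor noted miss; viscosity out of range miss; conversion up miss; yield down match
(E) filter breakthrough — pressure drop high miss; odor noted miss; viscosity out of range match; conversion up miss; yield down miss
(F) feed contamination — does not account for pressure drop high
(G) column flooding — accounts for every observation (viscosity out of range through conversion up → viscosity out of range)
Only (G) is consistent with every observation.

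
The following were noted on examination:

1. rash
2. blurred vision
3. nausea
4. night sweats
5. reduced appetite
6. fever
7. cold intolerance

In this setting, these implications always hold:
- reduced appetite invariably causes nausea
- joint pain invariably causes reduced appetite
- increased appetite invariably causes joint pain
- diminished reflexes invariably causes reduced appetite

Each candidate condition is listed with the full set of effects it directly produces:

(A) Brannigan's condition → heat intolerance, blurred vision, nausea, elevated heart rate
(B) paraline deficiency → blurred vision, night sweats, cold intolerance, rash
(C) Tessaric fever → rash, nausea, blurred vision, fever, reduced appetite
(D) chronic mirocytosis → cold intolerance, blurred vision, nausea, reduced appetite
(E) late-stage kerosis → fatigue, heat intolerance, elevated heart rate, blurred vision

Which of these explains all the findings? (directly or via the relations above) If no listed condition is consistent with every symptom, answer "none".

For each candidate, compare predicted effects to what was observed:
(A) Brannigan's condition — fails on rash, night sweats, reduced appetite, fever, cold intolerance (predicts heat intolerance, not cold intolerance)
(B) paraline deficiency — does not account for nausea, reduced appetite, fever
(C) Tessaric fever — rash yes; blurred vision yes; nausea yes; night sweats NO; reduced appetite yes; fever yes; cold intolerance NO
(D) chronic mirocytosis — rash NO; blurred vision yes; nausea yes; night sweats NO; reduced appetite yes; fever NO; cold intolerance yes
(E) late-stage kerosis — fails on rash, nausea, night sweats, reduced appetite, fever, cold intolerance (predicts heat intolerance, not cold intolerance)
None of the listed candidates fits everything.

none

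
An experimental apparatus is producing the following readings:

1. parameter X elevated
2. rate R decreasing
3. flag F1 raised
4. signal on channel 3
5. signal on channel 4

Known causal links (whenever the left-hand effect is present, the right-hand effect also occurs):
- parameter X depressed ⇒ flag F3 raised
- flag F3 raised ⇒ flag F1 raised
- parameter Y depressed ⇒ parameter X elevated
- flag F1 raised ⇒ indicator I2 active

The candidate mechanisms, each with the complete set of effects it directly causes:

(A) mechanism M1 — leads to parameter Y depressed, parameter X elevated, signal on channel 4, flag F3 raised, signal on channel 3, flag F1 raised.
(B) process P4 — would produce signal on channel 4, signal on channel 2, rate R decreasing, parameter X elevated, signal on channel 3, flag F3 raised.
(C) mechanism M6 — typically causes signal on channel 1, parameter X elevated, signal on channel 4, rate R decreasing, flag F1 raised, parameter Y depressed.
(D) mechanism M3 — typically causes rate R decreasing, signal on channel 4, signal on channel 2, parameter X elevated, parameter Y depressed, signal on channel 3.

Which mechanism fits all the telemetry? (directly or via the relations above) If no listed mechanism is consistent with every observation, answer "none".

Testing each hypothesis:
(A) mechanism M1 — does not account for rate R decreasing
(B) process P4 — accounts for every observation (flag F1 raised via flag F3 raised → flag F1 raised)
(C) mechanism M6 — parameter X elevated yes; rate R decreasing yes; flag F1 raised yes; signal on channel 3 NO; signal on channel 4 yes
(D) mechanism M3 — parameter X elevated yes; rate R decreasing yes; flag F1 raised NO; signal on channel 3 yes; signal on channel 4 yes
Only (B) is consistent with every observation.

B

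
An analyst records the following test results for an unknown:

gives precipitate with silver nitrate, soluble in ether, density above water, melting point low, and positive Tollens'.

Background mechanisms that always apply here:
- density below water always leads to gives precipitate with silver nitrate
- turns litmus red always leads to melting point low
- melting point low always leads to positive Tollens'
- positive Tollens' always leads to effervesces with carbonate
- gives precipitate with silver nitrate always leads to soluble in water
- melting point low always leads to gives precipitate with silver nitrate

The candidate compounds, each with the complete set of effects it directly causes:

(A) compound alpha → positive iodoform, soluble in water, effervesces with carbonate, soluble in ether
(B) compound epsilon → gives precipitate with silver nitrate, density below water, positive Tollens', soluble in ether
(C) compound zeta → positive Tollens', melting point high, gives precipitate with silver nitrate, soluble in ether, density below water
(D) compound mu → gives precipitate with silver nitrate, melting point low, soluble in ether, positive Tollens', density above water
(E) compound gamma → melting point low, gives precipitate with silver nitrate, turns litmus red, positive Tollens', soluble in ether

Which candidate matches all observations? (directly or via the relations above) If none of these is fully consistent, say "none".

Per-candidate check:
(A) compound alpha — does not account for gives precipitate with silver nitrate, density above water, melting point low, positive Tollens'
(B) compound epsilon — gives precipitate with silver nitrate yes; soluble in ether yes; density above water NO; melting point low NO; positive Tollens' yes
(C) compound zeta — fails on density above water, melting point low (predicts density below water, not density above water; predicts melting point high, not melting point low)
(D) compound mu — gives precipitate with silver nitrate yes; soluble in ether yes; density above water yes; melting point low yes; positive Tollens' yes
(E) compound gamma — does not account for density above water
Only (D) is consistent with every observation.

D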